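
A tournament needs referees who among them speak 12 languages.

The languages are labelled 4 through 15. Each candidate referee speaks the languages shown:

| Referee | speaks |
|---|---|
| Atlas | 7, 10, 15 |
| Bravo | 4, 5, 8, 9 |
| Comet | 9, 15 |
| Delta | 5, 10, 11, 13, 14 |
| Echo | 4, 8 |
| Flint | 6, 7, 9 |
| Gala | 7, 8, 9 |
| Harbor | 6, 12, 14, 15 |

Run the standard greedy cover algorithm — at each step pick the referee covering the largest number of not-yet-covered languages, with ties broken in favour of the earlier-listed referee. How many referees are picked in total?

4

Greedy: pick Delta (covers 5 new) → pick Bravo (covers 3 new) → pick Harbor (covers 3 new) → pick Atlas (covers 1 new). Total picks: 4.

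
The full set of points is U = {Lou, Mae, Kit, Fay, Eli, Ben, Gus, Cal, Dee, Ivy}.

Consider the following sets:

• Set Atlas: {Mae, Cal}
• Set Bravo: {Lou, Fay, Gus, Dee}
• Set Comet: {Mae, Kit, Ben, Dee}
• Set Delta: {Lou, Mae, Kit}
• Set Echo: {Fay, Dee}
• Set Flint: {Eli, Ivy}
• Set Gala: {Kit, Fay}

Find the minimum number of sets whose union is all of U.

Atlas and Bravo and Comet and Flint together: Atlas ∪ Bravo ∪ Comet ∪ Flint = {Lou, Mae, Kit, Fay, Eli, Ben, Gus, Cal, Dee, Ivy} — every point is covered.
No 3 of the 7 sets cover everything (all 35 combinations miss at least one point), so 4 is optimal.

4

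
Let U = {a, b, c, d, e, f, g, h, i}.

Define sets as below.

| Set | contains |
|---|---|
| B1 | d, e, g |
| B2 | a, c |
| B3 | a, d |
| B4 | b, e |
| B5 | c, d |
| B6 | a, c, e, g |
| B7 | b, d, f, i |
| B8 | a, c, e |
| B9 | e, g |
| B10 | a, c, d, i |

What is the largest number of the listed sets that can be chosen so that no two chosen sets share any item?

3

B2, B7, B9 are pairwise disjoint (B2={a,c}; B7={b,d,f,i}; B9={e,g}).
Every remaining set overlaps one of these, and no 4 of the listed sets are pairwise disjoint, so 3 is the maximum.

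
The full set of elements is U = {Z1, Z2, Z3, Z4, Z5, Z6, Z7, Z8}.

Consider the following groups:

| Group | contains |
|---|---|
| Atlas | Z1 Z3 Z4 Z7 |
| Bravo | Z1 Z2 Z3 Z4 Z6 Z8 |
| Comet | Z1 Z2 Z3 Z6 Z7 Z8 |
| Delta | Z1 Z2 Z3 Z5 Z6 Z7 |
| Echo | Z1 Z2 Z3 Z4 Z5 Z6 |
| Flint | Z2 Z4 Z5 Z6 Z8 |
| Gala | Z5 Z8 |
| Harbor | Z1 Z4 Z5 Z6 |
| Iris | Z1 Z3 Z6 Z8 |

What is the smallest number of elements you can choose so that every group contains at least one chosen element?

2

H = {Z3, Z5} meets every group (each contains at least one member of H), and |H| = 2.
The groups Atlas, Gala are pairwise disjoint, so any hitting set needs a separate element for each — at least 2. Hence 2 is optimal.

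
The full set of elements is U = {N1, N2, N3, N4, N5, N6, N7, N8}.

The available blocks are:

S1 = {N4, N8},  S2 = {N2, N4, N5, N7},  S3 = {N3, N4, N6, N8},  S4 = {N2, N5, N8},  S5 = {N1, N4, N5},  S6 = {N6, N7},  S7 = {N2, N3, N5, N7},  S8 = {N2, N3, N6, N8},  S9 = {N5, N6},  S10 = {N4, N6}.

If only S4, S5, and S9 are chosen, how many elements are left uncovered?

Union of S4, S5, S9 = {N1, N2, N4, N5, N6, N8}.
Not covered: N3, N7 — 2 elements.

2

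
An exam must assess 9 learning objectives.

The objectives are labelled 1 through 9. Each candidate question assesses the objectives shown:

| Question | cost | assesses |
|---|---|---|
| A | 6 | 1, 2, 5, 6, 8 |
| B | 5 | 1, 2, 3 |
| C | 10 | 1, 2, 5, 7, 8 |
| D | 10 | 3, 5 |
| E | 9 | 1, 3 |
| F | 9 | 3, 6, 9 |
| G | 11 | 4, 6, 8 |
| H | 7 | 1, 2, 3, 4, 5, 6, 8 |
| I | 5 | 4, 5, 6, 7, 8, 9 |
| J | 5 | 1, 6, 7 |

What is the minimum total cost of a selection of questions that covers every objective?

B, I together cover every objective (B ∪ I = {1, 2, 3, 4, 5, 6, 7, 8, 9}); total cost 5 + 5 = 10.
No covering selection has total cost below 10.

10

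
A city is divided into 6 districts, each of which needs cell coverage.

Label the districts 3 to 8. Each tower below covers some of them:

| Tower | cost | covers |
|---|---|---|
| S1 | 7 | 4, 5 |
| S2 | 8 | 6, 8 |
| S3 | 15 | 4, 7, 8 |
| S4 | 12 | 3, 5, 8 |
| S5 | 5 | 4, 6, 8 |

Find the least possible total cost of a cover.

S3, S4, S5 together cover every district (S3 ∪ S4 ∪ S5 = {3, 4, 5, 6, 7, 8}); total cost 15 + 12 + 5 = 32.
No covering selection has total cost below 32.

32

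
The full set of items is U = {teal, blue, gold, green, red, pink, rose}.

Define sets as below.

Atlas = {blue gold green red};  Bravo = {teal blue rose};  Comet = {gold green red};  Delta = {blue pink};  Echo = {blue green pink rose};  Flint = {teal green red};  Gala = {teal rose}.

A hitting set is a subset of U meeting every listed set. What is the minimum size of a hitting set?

3

H = {red, pink, rose} meets every set (each contains at least one member of H), and |H| = 3.
The sets Comet, Delta, Gala are pairwise disjoint, so any hitting set needs a separate item for each — at least 3. Hence 3 is optimal.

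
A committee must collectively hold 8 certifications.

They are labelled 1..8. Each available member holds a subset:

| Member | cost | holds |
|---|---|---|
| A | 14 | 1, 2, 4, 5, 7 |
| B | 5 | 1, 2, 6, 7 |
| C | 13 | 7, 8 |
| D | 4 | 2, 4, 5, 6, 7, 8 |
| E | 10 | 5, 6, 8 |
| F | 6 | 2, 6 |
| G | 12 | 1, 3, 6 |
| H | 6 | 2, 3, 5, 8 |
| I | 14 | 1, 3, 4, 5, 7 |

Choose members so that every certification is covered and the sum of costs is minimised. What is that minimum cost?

15

B, D, H together cover every certification (B ∪ D ∪ H = {1, 2, 3, 4, 5, 6, 7, 8}); total cost 5 + 4 + 6 = 15.
No covering selection has total cost below 15.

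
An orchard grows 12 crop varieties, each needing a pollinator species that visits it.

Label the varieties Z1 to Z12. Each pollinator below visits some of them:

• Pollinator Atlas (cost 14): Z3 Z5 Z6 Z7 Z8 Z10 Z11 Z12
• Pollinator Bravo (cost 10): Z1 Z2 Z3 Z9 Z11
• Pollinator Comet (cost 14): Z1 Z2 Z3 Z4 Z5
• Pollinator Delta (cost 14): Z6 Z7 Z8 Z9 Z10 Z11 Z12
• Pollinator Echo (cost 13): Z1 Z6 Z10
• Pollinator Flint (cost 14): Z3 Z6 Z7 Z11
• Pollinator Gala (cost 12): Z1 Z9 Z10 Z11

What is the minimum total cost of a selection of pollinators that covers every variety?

28

Comet, Delta together cover every variety (Comet ∪ Delta = {Z1, Z2, Z3, Z4, Z5, Z6, Z7, Z8, Z9, Z10, Z11, Z12}); total cost 14 + 14 = 28.
The greedy pick Atlas, Bravo, Comet costs 38; no covering selection beats 28.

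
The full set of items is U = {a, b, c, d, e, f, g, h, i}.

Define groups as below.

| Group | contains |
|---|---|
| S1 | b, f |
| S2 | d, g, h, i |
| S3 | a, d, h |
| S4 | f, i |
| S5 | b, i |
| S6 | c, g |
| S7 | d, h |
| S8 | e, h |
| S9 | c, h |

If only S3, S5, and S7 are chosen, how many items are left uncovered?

4

Union of S3, S5, S7 = {a, b, d, h, i}.
Not covered: c, e, f, g — 4 items.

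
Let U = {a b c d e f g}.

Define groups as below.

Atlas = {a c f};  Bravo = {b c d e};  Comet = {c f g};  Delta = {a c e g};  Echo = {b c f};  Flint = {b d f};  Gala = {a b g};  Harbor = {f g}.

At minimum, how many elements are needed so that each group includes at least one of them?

Take H = {c, d, g}. Each listed group contains at least one of these, so H is a hitting set of size 3.
No choice of 2 elements meets every group, so 3 is the minimum.

3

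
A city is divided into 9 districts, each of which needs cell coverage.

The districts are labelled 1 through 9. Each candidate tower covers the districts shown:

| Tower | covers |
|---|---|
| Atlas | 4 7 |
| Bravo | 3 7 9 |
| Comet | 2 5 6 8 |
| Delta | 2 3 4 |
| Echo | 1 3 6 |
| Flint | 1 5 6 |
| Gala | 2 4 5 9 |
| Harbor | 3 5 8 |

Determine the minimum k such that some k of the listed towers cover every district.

4

Atlas and Comet and Echo and Gala together: Atlas ∪ Comet ∪ Echo ∪ Gala = {1, 2, 3, 4, 5, 6, 7, 8, 9} — every district is covered.
No 3 of the 8 towers cover everything (all 56 combinations miss at least one district), so 4 is optimal.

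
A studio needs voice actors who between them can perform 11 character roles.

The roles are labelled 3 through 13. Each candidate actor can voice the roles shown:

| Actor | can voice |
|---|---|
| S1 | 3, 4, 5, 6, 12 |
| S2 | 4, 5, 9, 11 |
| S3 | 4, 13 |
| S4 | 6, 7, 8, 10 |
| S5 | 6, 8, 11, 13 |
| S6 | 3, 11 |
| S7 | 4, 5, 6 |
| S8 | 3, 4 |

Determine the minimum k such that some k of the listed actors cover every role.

S1 and S2 and S4 and S5 together: S1 ∪ S2 ∪ S4 ∪ S5 = {3, 4, 5, 6, 7, 8, 9, 10, 11, 12, 13} — every role is covered.
No 3 of the 8 actors cover everything (all 56 combinations miss at least one role), so 4 is optimal.

4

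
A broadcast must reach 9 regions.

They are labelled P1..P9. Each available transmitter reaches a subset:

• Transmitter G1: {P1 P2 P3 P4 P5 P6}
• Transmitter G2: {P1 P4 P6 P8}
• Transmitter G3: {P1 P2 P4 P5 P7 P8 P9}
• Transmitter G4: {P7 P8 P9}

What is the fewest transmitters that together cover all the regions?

Take {G1, G4}. Their union is {P1, P2, P3, P4, P5, P6, P7, P8, P9}, which is all 9 regions.
No single transmitter has all 9 regions (the largest, G3, has 7), so 2 is optimal.

2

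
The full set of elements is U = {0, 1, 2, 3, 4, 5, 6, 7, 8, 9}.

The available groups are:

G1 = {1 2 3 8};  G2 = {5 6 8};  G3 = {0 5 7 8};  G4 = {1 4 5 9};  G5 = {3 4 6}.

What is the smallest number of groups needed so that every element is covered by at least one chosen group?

G1 and G2 and G3 and G4 together: G1 ∪ G2 ∪ G3 ∪ G4 = {0, 1, 2, 3, 4, 5, 6, 7, 8, 9} — every element is covered.
No 3 of the 5 groups cover everything (all 10 combinations miss at least one element), so 4 is optimal.

4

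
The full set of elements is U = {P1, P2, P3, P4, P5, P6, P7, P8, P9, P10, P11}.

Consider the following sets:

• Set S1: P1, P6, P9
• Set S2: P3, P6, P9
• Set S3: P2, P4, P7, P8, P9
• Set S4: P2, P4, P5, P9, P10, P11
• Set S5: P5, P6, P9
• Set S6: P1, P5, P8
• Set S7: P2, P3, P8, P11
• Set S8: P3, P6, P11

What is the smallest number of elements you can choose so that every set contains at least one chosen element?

3

The 3 elements {P1, P9, P11} hit every set.
No choice of 2 elements meets every set, so 3 is the minimum.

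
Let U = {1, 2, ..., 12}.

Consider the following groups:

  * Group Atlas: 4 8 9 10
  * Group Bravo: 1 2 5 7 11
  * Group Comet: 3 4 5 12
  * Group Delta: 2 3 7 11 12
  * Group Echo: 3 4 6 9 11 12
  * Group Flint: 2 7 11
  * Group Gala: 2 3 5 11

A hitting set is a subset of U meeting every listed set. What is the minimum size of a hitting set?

The 2 elements {2, 4} hit every group.
The groups Atlas, Flint are pairwise disjoint, so any hitting set needs a separate element for each — at least 2. Hence 2 is optimal.

2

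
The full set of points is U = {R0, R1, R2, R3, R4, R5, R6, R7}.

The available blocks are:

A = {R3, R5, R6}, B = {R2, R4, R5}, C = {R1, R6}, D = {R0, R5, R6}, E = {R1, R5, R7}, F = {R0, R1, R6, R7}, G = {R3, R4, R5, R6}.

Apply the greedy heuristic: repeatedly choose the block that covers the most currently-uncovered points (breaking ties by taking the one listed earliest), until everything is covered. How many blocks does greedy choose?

3

Greedy: pick F (covers 4 new) → pick B (covers 3 new) → pick A (covers 1 new). Total picks: 3.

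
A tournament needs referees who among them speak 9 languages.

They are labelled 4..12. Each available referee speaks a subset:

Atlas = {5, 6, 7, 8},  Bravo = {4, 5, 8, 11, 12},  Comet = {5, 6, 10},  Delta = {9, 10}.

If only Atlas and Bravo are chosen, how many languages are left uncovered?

Union of Atlas, Bravo = {4, 5, 6, 7, 8, 11, 12}.
Not covered: 9, 10 — 2 languages.

2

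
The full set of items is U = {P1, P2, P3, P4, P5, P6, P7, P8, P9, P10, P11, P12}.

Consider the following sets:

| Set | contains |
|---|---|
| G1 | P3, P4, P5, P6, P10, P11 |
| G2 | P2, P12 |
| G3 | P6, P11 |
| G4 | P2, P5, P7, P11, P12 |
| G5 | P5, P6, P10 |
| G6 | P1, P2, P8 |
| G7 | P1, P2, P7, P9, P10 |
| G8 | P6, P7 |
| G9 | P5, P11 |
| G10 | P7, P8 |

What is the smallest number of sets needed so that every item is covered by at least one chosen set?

G1, G2, G6, and G7 cover everything between them: the union {P1, P2, P3, P4, P5, P6, P7, P8, P9, P10, P11, P12} is all of U.
No 3 of the 10 sets cover everything (all 120 combinations miss at least one item), so 4 is optimal.

4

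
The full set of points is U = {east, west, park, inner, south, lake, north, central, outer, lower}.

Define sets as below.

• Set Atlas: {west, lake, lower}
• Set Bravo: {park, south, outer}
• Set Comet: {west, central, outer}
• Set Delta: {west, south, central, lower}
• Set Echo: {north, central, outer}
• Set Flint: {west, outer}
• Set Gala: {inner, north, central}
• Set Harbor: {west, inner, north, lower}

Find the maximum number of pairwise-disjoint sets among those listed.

Atlas, Bravo, Gala are pairwise disjoint (Atlas={west,lake,lower}; Bravo={park,south,outer}; Gala={inner,north,central}).
Every remaining set overlaps one of these, and no 4 of the listed sets are pairwise disjoint, so 3 is the maximum.

3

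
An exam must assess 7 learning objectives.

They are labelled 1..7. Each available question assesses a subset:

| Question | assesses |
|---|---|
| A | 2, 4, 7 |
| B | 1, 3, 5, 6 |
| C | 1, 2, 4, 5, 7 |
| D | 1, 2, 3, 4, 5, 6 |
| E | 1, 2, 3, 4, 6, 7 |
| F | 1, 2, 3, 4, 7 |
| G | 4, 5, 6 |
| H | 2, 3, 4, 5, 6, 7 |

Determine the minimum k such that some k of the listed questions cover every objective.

2

C and H together: C ∪ H = {1, 2, 3, 4, 5, 6, 7} — every objective is covered.
No single question has all 7 objectives (the largest, D, has 6), so 2 is optimal.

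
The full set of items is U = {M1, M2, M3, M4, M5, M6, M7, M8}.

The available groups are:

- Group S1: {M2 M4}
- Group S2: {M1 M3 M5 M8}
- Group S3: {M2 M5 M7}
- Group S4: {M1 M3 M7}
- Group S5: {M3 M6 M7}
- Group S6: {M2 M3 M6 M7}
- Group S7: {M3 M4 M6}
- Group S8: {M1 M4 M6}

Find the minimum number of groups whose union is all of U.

3

S2, S3, and S7 cover everything between them: the union {M1, M2, M3, M4, M5, M6, M7, M8} is all of U.
Only S2 contains M8, so S2 is forced; the remaining 4 items need at least 2 more groups (each remaining group adds at most 3) — so at least 3 groups are needed, and 3 is optimal.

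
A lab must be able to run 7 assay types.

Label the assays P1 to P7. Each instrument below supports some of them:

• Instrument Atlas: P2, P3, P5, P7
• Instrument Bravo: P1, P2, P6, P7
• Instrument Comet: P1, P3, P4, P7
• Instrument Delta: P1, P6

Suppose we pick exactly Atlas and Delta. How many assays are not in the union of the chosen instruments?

Union of Atlas, Delta = {P1, P2, P3, P5, P6, P7}.
Not covered: P4 — 1 assay.

1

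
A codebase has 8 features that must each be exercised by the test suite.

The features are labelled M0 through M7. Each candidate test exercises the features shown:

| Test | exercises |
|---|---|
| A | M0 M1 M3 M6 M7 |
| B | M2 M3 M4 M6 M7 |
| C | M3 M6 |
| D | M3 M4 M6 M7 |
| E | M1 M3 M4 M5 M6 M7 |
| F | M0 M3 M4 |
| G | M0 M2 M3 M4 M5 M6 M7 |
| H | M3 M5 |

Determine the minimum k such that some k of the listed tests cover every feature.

2

Take {A, G}. Their union is {M0, M1, M2, M3, M4, M5, M6, M7}, which is all 8 features.
No single test has all 8 features (the largest, G, has 7), so 2 is optimal.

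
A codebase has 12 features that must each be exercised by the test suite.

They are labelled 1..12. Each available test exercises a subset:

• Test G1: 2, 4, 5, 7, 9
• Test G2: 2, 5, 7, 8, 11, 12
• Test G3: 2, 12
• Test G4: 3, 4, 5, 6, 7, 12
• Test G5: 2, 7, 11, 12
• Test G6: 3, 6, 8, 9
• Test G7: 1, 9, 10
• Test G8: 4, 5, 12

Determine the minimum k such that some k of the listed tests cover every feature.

G2 and G4 and G7 together: G2 ∪ G4 ∪ G7 = {1, 2, 3, 4, 5, 6, 7, 8, 9, 10, 11, 12} — every feature is covered.
Only G7 contains 1, so G7 is forced; the remaining 9 features need at least 2 more tests (each remaining test adds at most 6) — so at least 3 tests are needed, and 3 is optimal.

3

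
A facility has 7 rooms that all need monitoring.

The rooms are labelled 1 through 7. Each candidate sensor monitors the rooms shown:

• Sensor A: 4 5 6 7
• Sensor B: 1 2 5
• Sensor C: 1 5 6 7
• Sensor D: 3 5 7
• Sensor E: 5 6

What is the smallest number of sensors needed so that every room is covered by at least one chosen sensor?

3

A and B and D together: A ∪ B ∪ D = {1, 2, 3, 4, 5, 6, 7} — every room is covered.
Only B contains 2, so B is forced; the remaining 4 rooms need at least 2 more sensors (each remaining sensor adds at most 3) — so at least 3 sensors are needed, and 3 is optimal.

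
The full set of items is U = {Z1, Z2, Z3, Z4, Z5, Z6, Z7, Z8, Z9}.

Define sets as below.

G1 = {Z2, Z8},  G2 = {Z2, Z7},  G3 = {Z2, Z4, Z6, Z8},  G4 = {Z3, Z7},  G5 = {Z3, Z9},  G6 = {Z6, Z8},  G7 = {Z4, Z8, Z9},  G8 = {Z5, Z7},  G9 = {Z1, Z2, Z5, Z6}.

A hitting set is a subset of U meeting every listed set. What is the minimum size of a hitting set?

H = {Z2, Z6, Z7, Z9} meets every set (each contains at least one member of H), and |H| = 4.
No choice of 3 items meets every set, so 4 is the minimum.

4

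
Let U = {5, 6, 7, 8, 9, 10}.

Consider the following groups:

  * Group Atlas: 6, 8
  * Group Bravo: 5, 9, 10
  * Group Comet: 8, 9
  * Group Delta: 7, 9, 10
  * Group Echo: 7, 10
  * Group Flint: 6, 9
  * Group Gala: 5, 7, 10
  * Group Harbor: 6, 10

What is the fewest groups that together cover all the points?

3

Atlas, Comet, and Gala cover everything between them: the union {5, 6, 7, 8, 9, 10} is all of U.
No 2 of the 8 groups cover everything (all 28 combinations miss at least one point), so 3 is optimal.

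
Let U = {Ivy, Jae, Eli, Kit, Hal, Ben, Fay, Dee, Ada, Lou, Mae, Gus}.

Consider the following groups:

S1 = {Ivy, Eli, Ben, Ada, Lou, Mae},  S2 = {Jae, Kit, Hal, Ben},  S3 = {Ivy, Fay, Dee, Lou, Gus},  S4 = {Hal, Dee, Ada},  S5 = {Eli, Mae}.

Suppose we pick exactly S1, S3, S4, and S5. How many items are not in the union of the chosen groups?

2

Union of S1, S3, S4, S5 = {Ivy, Eli, Hal, Ben, Fay, Dee, Ada, Lou, Mae, Gus}.
Not covered: Jae, Kit — 2 items.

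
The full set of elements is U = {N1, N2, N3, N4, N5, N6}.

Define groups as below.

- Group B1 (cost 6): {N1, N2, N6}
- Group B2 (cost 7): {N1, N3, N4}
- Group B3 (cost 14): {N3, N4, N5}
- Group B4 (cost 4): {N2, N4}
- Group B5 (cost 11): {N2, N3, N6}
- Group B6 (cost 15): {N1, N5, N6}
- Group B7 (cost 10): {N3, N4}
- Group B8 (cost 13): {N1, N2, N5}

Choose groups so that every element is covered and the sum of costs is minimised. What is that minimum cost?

B1, B3 together cover every element (B1 ∪ B3 = {N1, N2, N3, N4, N5, N6}); total cost 6 + 14 = 20.
The greedy pick B1, B2, B8 costs 26; no covering selection beats 20.

20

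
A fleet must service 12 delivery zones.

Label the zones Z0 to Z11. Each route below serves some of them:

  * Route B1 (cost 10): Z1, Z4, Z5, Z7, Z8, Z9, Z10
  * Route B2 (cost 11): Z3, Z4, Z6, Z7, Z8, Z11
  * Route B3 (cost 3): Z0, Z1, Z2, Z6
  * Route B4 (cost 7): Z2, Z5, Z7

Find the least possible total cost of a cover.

24

B1, B2, B3 together cover every zone (B1 ∪ B2 ∪ B3 = {Z0, Z1, Z2, Z3, Z4, Z5, Z6, Z7, Z8, Z9, Z10, Z11}); total cost 10 + 11 + 3 = 24.
No covering selection has total cost below 24.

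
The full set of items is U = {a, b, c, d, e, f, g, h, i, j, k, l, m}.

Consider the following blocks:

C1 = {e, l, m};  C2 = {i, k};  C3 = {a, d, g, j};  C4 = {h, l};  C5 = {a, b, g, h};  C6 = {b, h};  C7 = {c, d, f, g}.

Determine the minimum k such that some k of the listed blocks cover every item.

Take {C1, C2, C3, C6, C7}. Their union is {a, b, c, d, e, f, g, h, i, j, k, l, m}, which is all 13 items.
No 4 of the 7 blocks cover everything (all 35 combinations miss at least one item), so 5 is optimal.

5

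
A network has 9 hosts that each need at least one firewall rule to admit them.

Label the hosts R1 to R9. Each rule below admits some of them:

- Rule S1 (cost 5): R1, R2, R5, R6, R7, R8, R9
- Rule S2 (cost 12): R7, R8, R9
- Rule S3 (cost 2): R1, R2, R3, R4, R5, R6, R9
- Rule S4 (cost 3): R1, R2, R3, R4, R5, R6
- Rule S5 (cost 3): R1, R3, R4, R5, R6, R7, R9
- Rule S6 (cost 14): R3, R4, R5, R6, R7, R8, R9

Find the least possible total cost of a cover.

S1, S3 together cover every host (S1 ∪ S3 = {R1, R2, R3, R4, R5, R6, R7, R8, R9}); total cost 5 + 2 = 7.
No covering selection has total cost below 7.

7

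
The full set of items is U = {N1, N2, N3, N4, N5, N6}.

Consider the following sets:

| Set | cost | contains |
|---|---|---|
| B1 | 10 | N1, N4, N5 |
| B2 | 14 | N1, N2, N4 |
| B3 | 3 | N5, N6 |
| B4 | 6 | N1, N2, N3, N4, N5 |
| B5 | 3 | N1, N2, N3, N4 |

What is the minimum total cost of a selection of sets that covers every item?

B3, B5 together cover every item (B3 ∪ B5 = {N1, N2, N3, N4, N5, N6}); total cost 3 + 3 = 6.
No covering selection has total cost below 6.

6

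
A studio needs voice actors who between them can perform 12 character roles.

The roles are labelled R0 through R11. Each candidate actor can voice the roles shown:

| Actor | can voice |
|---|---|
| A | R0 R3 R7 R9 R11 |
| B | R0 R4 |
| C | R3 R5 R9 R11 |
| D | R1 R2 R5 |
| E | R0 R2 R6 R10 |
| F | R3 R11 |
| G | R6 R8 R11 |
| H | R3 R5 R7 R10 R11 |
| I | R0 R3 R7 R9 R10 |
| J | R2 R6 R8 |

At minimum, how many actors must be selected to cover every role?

4

Take {B, D, G, I}. Their union is {R0, R1, R2, R3, R4, R5, R6, R7, R8, R9, R10, R11}, which is all 12 roles.
No 3 of the 10 actors cover everything (all 120 combinations miss at least one role), so 4 is optimal.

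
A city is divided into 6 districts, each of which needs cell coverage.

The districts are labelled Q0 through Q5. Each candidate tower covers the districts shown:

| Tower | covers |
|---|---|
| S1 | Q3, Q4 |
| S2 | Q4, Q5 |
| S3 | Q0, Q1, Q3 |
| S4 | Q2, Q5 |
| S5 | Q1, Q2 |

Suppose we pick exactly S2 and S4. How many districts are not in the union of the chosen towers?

Union of S2, S4 = {Q2, Q4, Q5}.
Not covered: Q0, Q1, Q3 — 3 districts.

3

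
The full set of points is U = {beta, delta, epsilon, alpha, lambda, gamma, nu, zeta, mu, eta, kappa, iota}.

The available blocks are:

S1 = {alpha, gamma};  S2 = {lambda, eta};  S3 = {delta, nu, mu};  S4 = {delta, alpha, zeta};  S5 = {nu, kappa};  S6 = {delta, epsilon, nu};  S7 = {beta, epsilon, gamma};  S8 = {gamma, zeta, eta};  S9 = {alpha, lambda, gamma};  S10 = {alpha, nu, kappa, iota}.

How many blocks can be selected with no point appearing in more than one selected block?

S2, S4, S5, S7 are pairwise disjoint (S2={lambda,eta}; S4={delta,alpha,zeta}; S5={nu,kappa}; S7={beta,epsilon,gamma}).
Every remaining block overlaps one of these, and no 5 of the listed blocks are pairwise disjoint, so 4 is the maximum.

4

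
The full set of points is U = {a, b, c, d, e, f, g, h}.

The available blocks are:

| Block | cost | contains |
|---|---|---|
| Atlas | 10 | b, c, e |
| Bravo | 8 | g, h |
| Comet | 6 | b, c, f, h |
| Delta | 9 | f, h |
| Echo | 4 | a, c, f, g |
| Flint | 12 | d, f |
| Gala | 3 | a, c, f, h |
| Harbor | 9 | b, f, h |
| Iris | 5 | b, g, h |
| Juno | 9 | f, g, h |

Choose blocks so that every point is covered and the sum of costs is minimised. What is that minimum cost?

Atlas, Echo, Flint, Gala together cover every point (Atlas ∪ Echo ∪ Flint ∪ Gala = {a, b, c, d, e, f, g, h}); total cost 10 + 4 + 12 + 3 = 29.
The greedy pick Gala, Iris, Atlas, Flint costs 30; no covering selection beats 29.

29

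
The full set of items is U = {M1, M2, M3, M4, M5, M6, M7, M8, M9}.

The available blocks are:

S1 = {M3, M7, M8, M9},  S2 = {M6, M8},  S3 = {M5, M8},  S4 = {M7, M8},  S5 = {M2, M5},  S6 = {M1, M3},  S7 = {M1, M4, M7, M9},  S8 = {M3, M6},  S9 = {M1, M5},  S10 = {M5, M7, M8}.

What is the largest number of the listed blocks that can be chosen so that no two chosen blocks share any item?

S2, S5, S6 are pairwise disjoint (S2={M6,M8}; S5={M2,M5}; S6={M1,M3}).
Every remaining block overlaps one of these, and no 4 of the listed blocks are pairwise disjoint, so 3 is the maximum.

3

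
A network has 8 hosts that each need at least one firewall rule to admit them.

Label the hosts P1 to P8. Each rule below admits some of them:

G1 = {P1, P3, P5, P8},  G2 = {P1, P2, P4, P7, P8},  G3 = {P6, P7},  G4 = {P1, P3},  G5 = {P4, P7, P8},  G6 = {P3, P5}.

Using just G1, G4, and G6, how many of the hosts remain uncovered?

4

Union of G1, G4, G6 = {P1, P3, P5, P8}.
Not covered: P2, P4, P6, P7 — 4 hosts.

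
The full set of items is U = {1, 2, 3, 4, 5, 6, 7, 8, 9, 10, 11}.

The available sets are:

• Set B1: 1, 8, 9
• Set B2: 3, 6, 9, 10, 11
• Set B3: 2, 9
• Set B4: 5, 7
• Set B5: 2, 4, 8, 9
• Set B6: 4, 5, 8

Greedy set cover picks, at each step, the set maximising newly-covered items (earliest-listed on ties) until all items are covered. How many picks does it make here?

4

Greedy: pick B2 (covers 5 new) → pick B5 (covers 3 new) → pick B4 (covers 2 new) → pick B1 (covers 1 new). Total picks: 4.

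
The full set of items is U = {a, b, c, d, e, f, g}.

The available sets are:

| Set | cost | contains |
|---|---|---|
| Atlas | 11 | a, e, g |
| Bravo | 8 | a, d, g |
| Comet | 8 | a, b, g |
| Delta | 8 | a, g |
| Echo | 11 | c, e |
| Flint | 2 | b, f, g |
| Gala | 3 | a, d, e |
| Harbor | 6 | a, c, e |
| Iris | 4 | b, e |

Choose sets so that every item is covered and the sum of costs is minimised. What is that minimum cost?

11

Flint, Gala, Harbor together cover every item (Flint ∪ Gala ∪ Harbor = {a, b, c, d, e, f, g}); total cost 2 + 3 + 6 = 11.
No covering selection has total cost below 11.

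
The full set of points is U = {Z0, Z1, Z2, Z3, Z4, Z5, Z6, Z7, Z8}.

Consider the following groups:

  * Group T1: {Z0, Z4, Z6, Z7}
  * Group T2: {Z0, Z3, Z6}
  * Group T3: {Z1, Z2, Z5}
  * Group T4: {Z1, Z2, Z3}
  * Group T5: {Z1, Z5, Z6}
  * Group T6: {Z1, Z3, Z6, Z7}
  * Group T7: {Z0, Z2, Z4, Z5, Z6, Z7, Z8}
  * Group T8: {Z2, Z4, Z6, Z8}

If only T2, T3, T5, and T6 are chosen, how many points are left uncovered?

2

Union of T2, T3, T5, T6 = {Z0, Z1, Z2, Z3, Z5, Z6, Z7}.
Not covered: Z4, Z8 — 2 points.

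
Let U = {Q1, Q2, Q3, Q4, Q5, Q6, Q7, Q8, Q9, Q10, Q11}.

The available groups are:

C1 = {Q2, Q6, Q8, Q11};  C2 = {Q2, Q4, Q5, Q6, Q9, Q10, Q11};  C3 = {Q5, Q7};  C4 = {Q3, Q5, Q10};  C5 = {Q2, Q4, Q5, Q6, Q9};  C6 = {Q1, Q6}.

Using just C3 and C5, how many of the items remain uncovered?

Union of C3, C5 = {Q2, Q4, Q5, Q6, Q7, Q9}.
Not covered: Q1, Q3, Q8, Q10, Q11 — 5 items.

5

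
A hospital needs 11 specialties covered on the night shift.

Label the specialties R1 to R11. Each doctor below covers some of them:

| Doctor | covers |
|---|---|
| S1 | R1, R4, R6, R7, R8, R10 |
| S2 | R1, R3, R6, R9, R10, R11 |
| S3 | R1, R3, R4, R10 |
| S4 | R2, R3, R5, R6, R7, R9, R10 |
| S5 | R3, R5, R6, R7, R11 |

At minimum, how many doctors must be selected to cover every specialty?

3

Take {S1, S2, S4}. Their union is {R1, R2, R3, R4, R5, R6, R7, R8, R9, R10, R11}, which is all 11 specialties.
Only S4 contains R2, so S4 is forced; the remaining 4 specialties need at least 2 more doctors (each remaining doctor adds at most 3) — so at least 3 doctors are needed, and 3 is optimal.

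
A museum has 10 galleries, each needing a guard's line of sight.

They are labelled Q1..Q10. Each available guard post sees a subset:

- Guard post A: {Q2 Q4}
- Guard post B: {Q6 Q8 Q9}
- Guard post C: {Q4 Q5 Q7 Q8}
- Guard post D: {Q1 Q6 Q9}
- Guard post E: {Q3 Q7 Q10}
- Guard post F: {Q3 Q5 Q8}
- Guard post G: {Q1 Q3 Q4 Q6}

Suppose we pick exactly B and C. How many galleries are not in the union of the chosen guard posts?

Union of B, C = {Q4, Q5, Q6, Q7, Q8, Q9}.
Not covered: Q1, Q2, Q3, Q10 — 4 galleries.

4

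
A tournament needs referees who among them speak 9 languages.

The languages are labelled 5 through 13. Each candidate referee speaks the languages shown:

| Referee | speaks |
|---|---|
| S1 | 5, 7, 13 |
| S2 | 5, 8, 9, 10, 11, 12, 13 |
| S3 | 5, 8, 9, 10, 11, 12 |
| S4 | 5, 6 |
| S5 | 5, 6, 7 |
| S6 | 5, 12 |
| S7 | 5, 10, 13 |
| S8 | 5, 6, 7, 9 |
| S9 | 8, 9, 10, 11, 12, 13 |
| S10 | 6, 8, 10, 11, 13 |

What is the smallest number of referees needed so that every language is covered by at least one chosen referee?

S5 and S9 together: S5 ∪ S9 = {5, 6, 7, 8, 9, 10, 11, 12, 13} — every language is covered.
No single referee has all 9 languages (the largest, S2, has 7), so 2 is optimal.

2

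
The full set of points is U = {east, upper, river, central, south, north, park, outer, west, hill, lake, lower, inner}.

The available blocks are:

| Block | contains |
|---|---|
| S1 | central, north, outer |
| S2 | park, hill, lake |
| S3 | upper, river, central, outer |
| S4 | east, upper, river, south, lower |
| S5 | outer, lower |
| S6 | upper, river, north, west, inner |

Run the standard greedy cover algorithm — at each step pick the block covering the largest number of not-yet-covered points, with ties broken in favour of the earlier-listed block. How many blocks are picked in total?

Greedy: pick S4 (covers 5 new) → pick S1 (covers 3 new) → pick S2 (covers 3 new) → pick S6 (covers 2 new). Total picks: 4.

4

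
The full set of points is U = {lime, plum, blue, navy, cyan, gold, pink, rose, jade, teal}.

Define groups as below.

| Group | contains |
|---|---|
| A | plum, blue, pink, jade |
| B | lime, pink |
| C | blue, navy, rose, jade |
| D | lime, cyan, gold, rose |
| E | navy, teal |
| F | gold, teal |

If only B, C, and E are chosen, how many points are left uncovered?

Union of B, C, E = {lime, blue, navy, pink, rose, jade, teal}.
Not covered: plum, cyan, gold — 3 points.

3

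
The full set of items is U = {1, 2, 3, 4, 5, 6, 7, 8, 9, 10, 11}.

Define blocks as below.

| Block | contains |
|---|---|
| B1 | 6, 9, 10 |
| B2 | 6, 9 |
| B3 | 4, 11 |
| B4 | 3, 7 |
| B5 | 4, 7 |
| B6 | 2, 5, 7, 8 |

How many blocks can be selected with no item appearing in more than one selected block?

3

B2, B3, B4 are pairwise disjoint (B2={6,9}; B3={4,11}; B4={3,7}).
Every remaining block overlaps one of these, and no 4 of the listed blocks are pairwise disjoint, so 3 is the maximum.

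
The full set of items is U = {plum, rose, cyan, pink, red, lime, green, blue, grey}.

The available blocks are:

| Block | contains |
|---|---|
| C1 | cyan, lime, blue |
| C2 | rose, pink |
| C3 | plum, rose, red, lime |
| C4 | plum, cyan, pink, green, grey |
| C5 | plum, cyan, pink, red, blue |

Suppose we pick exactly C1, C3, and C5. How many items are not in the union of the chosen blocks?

Union of C1, C3, C5 = {plum, rose, cyan, pink, red, lime, blue}.
Not covered: green, grey — 2 items.

2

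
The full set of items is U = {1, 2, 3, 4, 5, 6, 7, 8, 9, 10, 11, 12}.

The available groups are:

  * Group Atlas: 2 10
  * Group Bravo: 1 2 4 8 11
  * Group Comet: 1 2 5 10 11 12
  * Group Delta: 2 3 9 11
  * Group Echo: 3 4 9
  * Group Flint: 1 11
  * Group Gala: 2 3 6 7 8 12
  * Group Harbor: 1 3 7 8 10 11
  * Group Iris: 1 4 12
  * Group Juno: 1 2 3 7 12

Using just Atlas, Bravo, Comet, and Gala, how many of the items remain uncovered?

1

Union of Atlas, Bravo, Comet, Gala = {1, 2, 3, 4, 5, 6, 7, 8, 10, 11, 12}.
Not covered: 9 — 1 item.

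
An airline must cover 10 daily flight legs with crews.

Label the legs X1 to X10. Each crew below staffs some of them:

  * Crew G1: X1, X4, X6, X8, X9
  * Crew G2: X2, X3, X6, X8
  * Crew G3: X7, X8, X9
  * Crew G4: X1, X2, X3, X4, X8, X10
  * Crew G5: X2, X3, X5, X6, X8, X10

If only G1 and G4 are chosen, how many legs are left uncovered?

2

Union of G1, G4 = {X1, X2, X3, X4, X6, X8, X9, X10}.
Not covered: X5, X7 — 2 legs.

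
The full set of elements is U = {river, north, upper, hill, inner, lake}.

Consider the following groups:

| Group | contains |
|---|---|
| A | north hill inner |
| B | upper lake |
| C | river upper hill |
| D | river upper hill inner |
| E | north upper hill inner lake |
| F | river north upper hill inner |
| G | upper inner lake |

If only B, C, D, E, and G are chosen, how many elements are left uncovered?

0

Union of B, C, D, E, G = {river, north, upper, hill, inner, lake} — that's every element, so 0 are uncovered.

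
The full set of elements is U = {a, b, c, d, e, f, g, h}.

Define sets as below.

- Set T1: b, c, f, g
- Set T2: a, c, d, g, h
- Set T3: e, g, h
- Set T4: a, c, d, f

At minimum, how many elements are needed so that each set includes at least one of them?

The 2 elements {f, g} hit every set.
The sets T3, T4 are pairwise disjoint, so any hitting set needs a separate element for each — at least 2. Hence 2 is optimal.

2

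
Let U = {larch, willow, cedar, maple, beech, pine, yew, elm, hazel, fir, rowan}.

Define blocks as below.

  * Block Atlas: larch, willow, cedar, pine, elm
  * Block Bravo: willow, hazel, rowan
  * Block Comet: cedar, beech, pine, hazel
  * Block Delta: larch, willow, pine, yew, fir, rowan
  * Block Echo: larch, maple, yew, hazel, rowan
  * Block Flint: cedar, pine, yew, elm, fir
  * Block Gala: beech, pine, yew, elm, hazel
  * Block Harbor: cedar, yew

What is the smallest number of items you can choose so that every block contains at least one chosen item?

H = {willow, pine, yew} meets every block (each contains at least one member of H), and |H| = 3.
No choice of 2 items meets every block, so 3 is the minimum.

3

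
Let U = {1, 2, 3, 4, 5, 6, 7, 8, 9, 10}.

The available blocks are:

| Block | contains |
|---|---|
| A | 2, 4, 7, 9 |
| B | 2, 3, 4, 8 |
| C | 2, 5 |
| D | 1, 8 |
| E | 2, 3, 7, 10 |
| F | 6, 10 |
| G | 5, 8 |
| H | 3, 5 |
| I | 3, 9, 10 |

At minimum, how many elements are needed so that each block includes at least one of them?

T = {2, 5, 8, 10} meets every block (each contains at least one member of T), and |T| = 4.
The blocks A, D, F, H are pairwise disjoint, so any hitting set needs a separate element for each — at least 4. Hence 4 is optimal.

4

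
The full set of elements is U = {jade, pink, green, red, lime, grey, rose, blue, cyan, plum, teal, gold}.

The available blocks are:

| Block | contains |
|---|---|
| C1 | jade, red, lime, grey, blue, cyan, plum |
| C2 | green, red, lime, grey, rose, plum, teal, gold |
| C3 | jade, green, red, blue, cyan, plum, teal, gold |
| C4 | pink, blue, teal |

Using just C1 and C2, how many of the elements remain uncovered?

1

Union of C1, C2 = {jade, green, red, lime, grey, rose, blue, cyan, plum, teal, gold}.
Not covered: pink — 1 element.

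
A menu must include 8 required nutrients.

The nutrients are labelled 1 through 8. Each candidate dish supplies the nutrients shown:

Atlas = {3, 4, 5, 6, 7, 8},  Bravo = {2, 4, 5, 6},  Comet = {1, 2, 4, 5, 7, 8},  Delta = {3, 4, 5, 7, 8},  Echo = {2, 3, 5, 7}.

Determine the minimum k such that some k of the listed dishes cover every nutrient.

2

Atlas and Comet together: Atlas ∪ Comet = {1, 2, 3, 4, 5, 6, 7, 8} — every nutrient is covered.
No single dish has all 8 nutrients (the largest, Atlas, has 6), so 2 is optimal.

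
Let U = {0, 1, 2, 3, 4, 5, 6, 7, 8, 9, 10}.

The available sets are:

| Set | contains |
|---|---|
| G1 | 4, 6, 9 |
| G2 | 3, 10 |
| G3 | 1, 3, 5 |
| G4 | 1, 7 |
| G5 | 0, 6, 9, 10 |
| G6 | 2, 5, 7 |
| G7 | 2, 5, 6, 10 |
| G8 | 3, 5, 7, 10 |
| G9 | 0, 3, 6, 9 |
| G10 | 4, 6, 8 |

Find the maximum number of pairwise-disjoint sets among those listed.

3

G2, G6, G10 are pairwise disjoint (G2={3,10}; G6={2,5,7}; G10={4,6,8}).
Every remaining set overlaps one of these, and no 4 of the listed sets are pairwise disjoint, so 3 is the maximum.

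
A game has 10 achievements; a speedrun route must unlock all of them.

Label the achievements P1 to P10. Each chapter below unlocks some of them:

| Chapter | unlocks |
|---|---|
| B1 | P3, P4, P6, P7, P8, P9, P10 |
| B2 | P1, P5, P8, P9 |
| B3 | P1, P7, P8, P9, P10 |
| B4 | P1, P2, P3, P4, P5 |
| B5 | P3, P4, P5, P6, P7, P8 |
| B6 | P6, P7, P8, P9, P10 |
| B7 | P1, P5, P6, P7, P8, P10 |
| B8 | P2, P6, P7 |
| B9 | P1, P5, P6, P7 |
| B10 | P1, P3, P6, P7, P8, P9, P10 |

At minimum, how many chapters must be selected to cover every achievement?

2

Take {B4, B10}. Their union is {P1, P2, P3, P4, P5, P6, P7, P8, P9, P10}, which is all 10 achievements.
No single chapter has all 10 achievements (the largest, B1, has 7), so 2 is optimal.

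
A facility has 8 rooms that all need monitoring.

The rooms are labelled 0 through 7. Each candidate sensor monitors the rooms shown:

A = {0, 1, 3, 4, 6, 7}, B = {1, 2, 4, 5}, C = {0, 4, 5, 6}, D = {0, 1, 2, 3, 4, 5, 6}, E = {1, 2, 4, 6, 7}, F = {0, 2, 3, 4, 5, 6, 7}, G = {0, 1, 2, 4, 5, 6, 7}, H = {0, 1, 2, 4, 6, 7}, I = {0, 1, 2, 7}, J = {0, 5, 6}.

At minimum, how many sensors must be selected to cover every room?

2

D and E together: D ∪ E = {0, 1, 2, 3, 4, 5, 6, 7} — every room is covered.
No single sensor has all 8 rooms (the largest, D, has 7), so 2 is optimal.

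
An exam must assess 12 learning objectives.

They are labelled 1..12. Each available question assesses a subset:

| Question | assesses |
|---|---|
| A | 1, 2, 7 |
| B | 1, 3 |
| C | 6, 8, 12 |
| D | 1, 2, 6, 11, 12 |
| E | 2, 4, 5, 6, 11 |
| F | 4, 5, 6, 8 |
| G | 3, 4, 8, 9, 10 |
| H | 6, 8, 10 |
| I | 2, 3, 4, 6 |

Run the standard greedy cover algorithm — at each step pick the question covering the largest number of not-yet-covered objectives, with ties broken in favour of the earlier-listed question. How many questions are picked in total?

4

Greedy: pick D (covers 5 new) → pick G (covers 5 new) → pick A (covers 1 new) → pick E (covers 1 new). Total picks: 4.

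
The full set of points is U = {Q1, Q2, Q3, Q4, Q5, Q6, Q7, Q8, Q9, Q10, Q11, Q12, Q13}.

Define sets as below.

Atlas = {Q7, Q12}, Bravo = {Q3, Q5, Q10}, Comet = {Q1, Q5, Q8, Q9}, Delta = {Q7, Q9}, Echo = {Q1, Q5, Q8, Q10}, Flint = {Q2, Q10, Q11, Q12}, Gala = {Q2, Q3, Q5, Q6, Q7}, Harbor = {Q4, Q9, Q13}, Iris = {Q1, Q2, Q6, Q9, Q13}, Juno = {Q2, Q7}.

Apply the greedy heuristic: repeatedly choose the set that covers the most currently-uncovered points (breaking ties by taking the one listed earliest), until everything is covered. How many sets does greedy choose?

Greedy: pick Gala (covers 5 new) → pick Comet (covers 3 new) → pick Flint (covers 3 new) → pick Harbor (covers 2 new). Total picks: 4.

4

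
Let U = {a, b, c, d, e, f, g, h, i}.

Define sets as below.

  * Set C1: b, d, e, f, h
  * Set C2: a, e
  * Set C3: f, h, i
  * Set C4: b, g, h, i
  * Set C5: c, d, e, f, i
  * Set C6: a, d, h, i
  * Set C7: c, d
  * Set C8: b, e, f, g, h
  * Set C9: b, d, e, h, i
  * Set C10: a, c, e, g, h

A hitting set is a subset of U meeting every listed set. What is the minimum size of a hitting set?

3

Take T = {c, e, i}. Each listed set contains at least one of these, so T is a hitting set of size 3.
The sets C2, C4, C7 are pairwise disjoint, so any hitting set needs a separate point for each — at least 3. Hence 3 is optimal.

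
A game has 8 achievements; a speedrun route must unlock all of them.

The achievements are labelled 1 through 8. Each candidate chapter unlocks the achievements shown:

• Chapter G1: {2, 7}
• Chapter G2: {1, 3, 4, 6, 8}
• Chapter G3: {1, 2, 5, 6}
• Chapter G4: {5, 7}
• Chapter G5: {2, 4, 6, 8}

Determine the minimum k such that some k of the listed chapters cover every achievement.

3

Take {G1, G2, G4}. Their union is {1, 2, 3, 4, 5, 6, 7, 8}, which is all 8 achievements.
Only G2 contains 3, so G2 is forced; the remaining 3 achievements need at least 2 more chapters (each remaining chapter adds at most 2) — so at least 3 chapters are needed, and 3 is optimal.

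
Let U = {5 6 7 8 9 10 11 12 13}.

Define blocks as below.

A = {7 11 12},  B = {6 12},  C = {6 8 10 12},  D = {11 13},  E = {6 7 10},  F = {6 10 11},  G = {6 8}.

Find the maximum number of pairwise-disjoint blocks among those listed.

2

C, D are pairwise disjoint (C={6,8,10,12}; D={11,13}).
Every remaining block overlaps one of these, and no 3 of the listed blocks are pairwise disjoint, so 2 is the maximum.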